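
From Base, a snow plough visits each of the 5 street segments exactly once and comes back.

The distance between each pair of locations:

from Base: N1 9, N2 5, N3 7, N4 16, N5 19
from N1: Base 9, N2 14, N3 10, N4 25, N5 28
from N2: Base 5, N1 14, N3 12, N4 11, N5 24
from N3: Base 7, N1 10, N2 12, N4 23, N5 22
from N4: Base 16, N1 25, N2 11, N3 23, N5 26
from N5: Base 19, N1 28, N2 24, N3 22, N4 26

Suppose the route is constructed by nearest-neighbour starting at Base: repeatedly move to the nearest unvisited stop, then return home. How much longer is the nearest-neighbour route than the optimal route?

Base: N2=5, N3=7, N1=9, N4=16, N5=19 ⇒ N2
N2: N4=11, N3=12, N1=14, N5=24 ⇒ N4
N4: N3=23, N1=25, N5=26 ⇒ N3
N3: N1=10, N5=22 ⇒ N1
N1: N5=28 ⇒ N5
NN route Base → N2 → N4 → N3 → N1 → N5 → Base costs 96.
Optimal: Base → N1 → N3 → N5 → N4 → N2 → Base costs 83 (by enumerating all 60 distinct tours).
Excess = 96 − 83 = 13.

The nearest-neighbour route is 13 longer than optimal.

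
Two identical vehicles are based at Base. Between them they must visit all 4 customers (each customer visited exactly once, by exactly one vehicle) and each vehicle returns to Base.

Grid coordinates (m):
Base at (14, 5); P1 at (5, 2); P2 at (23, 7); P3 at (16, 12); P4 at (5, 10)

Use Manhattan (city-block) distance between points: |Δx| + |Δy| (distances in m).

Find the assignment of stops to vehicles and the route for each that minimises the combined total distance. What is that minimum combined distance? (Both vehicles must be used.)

Try each way of splitting the stops between the two vehicles (each non-empty) and, for each split, find the best tour for each vehicle:
  {P1} + {P2, P3, P4}: 24 + 50 = 74
  {P2} + {P1, P3, P4}: 22 + 42 = 64
  {P1, P2} + {P3, P4}: 46 + 36 = 82
  {P3} + {P1, P2, P4}: 18 + 52 = 70
  {P1, P3} + {P2, P4}: 42 + 46 = 88
  {P2, P3} + {P1, P4}: 32 + 34 = 66
  … (7 splits in total)
Best: vehicle 1 Base → P2 → Base = 22; vehicle 2 Base → P1 → P4 → P3 → Base = 42; combined 64.

Minimum combined distance: 64 m.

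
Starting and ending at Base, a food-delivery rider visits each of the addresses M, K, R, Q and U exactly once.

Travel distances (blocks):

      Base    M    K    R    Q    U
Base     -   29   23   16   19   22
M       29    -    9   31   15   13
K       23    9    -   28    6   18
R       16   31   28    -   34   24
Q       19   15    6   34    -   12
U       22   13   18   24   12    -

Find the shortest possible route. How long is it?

There are 60 distinct closed tours to check (reversals are equivalent).
Base → M → K → R → Q → U → Base: 29+9+28+34+12+22 = 134
Base → M → K → R → U → Q → Base: 29+9+28+24+12+19 = 121
Base → M → K → Q → R → U → Base: 29+9+6+34+24+22 = 124
Base → M → K → Q → U → R → Base: 29+9+6+12+24+16 = 96
Base → M → K → U → R → Q → Base: 29+9+18+24+34+19 = 133
Base → M → K → U → Q → R → Base: 29+9+18+12+34+16 = 118
Base → M → R → K → Q → U → Base: 29+31+28+6+12+22 = 128
Base → M → R → K → U → Q → Base: 29+31+28+18+12+19 = 137
Base → M → R → Q → K → U → Base: 29+31+34+6+18+22 = 140
Base → M → R → Q → U → K → Base: 29+31+34+12+18+23 = 147
Base → M → R → U → K → Q → Base: 29+31+24+18+6+19 = 127
Base → M → R → U → Q → K → Base: 29+31+24+12+6+23 = 125
Base → M → Q → K → R → U → Base: 29+15+6+28+24+22 = 124
Base → M → Q → K → U → R → Base: 29+15+6+18+24+16 = 108
… (46 more)
Base → R → U → M → K → Q → Base: 16+24+13+9+6+19 = 87  ← best
The minimum is 87.
One optimal route: Base → R → U → M → K → Q → Base (or its reverse).

87 blocks — the shortest possible round trip.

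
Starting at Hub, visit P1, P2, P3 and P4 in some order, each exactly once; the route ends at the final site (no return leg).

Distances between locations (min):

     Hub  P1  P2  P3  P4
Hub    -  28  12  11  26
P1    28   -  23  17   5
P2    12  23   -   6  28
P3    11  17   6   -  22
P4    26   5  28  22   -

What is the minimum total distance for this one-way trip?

Minimum one-way distance = 40 min.

There are 4! = 24 possible orderings.
Hub→P1→P2→P3→P4: 28+23+6+22 = 79
Hub→P1→P2→P4→P3: 28+23+28+22 = 101
Hub→P1→P3→P2→P4: 28+17+6+28 = 79
Hub→P1→P3→P4→P2: 28+17+22+28 = 95
Hub→P1→P4→P2→P3: 28+5+28+6 = 67
Hub→P1→P4→P3→P2: 28+5+22+6 = 61
Hub→P2→P1→P3→P4: 12+23+17+22 = 74
Hub→P2→P1→P4→P3: 12+23+5+22 = 62
Hub→P2→P3→P1→P4: 12+6+17+5 = 40
Hub→P2→P3→P4→P1: 12+6+22+5 = 45
Hub→P2→P4→P1→P3: 12+28+5+17 = 62
Hub→P2→P4→P3→P1: 12+28+22+17 = 79
Hub→P3→P1→P2→P4: 11+17+23+28 = 79
Hub→P3→P1→P4→P2: 11+17+5+28 = 61
… (10 more)
The minimum is 40.
One shortest path: Hub → P2 → P3 → P1 → P4.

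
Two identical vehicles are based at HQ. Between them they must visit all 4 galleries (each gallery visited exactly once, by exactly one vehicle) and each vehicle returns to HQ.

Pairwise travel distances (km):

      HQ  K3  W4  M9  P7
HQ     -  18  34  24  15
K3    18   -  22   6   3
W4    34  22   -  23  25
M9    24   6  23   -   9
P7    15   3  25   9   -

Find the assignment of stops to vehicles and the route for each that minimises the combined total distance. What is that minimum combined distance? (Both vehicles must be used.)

Try each way of splitting the stops between the two vehicles (each non-empty) and, for each split, find the best tour for each vehicle:
  {K3} + {W4, M9, P7}: 36 + 81 = 117
  {W4} + {K3, M9, P7}: 68 + 48 = 116
  {K3, W4} + {M9, P7}: 74 + 48 = 122
  {M9} + {K3, W4, P7}: 48 + 74 = 122
  {K3, M9} + {W4, P7}: 48 + 74 = 122
  {W4, M9} + {K3, P7}: 81 + 36 = 117
  … (7 splits in total)
  {K3, W4, M9} + {P7}: 81 + 30 = 111  ← best
Best: vehicle 1 HQ → K3 → M9 → W4 → HQ = 81; vehicle 2 HQ → P7 → HQ = 30; combined 111.

111 km — the smallest possible combined total.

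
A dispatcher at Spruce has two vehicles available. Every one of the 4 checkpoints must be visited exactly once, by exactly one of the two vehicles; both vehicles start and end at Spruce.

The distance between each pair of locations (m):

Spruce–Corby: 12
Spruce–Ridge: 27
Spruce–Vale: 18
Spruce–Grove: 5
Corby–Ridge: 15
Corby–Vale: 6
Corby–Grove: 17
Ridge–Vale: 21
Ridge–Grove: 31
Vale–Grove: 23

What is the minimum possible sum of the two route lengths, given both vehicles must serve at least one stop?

76 m — the smallest possible combined total.

Check every non-empty split of the stops between the two vehicles; for each half take its own optimal tour:
  {Corby} + {Ridge, Vale, Grove}: 24 + 75 = 99
  {Ridge} + {Corby, Vale, Grove}: 54 + 46 = 100
  {Corby, Ridge} + {Vale, Grove}: 54 + 46 = 100
  {Vale} + {Corby, Ridge, Grove}: 36 + 63 = 99
  {Corby, Vale} + {Ridge, Grove}: 36 + 63 = 99
  {Ridge, Vale} + {Corby, Grove}: 66 + 34 = 100
  … (7 splits in total)
  {Corby, Ridge, Vale} + {Grove}: 66 + 10 = 76  ← best
Best: vehicle 1 Spruce → Corby → Ridge → Vale → Spruce = 66; vehicle 2 Spruce → Grove → Spruce = 10; combined 76.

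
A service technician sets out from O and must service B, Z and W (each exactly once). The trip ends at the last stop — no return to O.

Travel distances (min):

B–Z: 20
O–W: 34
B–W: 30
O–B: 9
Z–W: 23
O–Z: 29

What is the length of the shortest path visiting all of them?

There are 3! = 6 possible orderings.
O - B - Z - W: 9+20+23 = 52
O - B - W - Z: 9+30+23 = 62
O - Z - B - W: 29+20+30 = 79
O - Z - W - B: 29+23+30 = 82
O - W - B - Z: 34+30+20 = 84
O - W - Z - B: 34+23+20 = 77
The minimum is 52.
One shortest path: O → B → Z → W.

Shortest open route: 52 min.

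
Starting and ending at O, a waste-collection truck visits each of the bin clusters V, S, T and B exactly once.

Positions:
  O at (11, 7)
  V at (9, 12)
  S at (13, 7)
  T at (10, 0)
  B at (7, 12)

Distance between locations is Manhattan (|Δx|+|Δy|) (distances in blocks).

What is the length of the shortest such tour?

O → V → S → T → B → O: 7+9+10+15+9 = 50
O → V → S → B → T → O: 7+9+11+15+8 = 50
O → V → T → S → B → O: 7+13+10+11+9 = 50
O → V → T → B → S → O: 7+13+15+11+2 = 48
O → V → B → S → T → O: 7+2+11+10+8 = 38
O → V → B → T → S → O: 7+2+15+10+2 = 36
O → S → V → T → B → O: 2+9+13+15+9 = 48
O → S → V → B → T → O: 2+9+2+15+8 = 36
O → S → T → V → B → O: 2+10+13+2+9 = 36
O → S → B → V → T → O: 2+11+2+13+8 = 36
O → T → V → S → B → O: 8+13+9+11+9 = 50
O → T → S → V → B → O: 8+10+9+2+9 = 38
The minimum is 36.
One optimal route: O → V → B → T → S → O (or its reverse).

36 blocks — the shortest possible round trip.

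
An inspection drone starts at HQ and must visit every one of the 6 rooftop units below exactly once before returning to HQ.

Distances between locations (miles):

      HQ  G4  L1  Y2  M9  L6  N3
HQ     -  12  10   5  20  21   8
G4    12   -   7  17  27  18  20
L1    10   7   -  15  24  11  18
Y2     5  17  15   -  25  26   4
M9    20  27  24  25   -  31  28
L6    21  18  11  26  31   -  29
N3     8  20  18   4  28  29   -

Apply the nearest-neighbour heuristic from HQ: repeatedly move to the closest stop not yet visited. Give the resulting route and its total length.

Total distance 103 miles via the nearest-neighbour route HQ → Y2 → N3 → L1 → G4 → L6 → M9 → HQ.

HQ → [Y2:5 / N3:8 / L1:10 / G4:12 / M9:20 / L6:21] → Y2 (5)
Y2 → [N3:4 / L1:15 / G4:17 / M9:25 / L6:26] → N3 (4)
N3 → [L1:18 / G4:20 / M9:28 / L6:29] → L1 (18)
L1 → [G4:7 / L6:11 / M9:24] → G4 (7)
G4 → [L6:18 / M9:27] → L6 (18)
L6 → [M9:31] → M9 (31)
Return M9→HQ: 20.
Total = 5 + 4 + 18 + 7 + 18 + 31 + 20 = 103.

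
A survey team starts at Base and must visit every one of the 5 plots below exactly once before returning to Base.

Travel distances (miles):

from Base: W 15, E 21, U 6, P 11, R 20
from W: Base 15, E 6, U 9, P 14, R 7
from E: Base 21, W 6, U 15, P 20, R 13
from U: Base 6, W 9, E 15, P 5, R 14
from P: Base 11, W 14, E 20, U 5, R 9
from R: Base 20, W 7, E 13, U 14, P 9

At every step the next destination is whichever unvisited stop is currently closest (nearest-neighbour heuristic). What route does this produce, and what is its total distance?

From Base: distances to unvisited — U=6, P=11, W=15, R=20, E=21. Nearest is U (6).
From U: distances to unvisited — P=5, W=9, R=14, E=15. Nearest is P (5).
From P: distances to unvisited — R=9, W=14, E=20. Nearest is R (9).
From R: distances to unvisited — W=7, E=13. Nearest is W (7).
From W: distances to unvisited — E=6. Nearest is E (6).
Return E→Base: 21.
Total = 6 + 5 + 9 + 7 + 6 + 21 = 54.

Total distance 54 miles via the nearest-neighbour route Base → U → P → R → W → E → Base.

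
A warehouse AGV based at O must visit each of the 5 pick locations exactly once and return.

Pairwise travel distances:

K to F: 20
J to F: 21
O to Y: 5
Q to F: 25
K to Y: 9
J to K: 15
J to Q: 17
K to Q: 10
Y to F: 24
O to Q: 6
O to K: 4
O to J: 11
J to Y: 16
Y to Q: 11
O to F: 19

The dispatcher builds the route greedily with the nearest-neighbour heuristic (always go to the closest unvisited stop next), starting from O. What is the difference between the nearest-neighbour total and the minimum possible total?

The nearest-neighbour route is 3 longer than optimal.

O: K=4, Y=5, Q=6, J=11, F=19 ⇒ K
K: Y=9, Q=10, J=15, F=20 ⇒ Y
Y: Q=11, J=16, F=24 ⇒ Q
Q: J=17, F=25 ⇒ J
J: F=21 ⇒ F
NN route O → K → Y → Q → J → F → O costs 81.
Optimal: O → J → F → K → Y → Q → O costs 78 (by enumerating all 60 distinct tours).
Excess = 81 − 78 = 3.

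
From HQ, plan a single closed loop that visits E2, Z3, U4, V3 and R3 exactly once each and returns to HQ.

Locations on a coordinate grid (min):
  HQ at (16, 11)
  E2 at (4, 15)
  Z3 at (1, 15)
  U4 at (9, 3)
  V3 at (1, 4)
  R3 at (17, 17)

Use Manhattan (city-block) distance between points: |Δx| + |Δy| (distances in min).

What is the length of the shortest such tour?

There are 60 distinct closed tours to check (reversals are equivalent).
HQ → E2 → Z3 → U4 → V3 → R3 → HQ: 16+3+20+9+29+7 = 84
HQ → E2 → Z3 → U4 → R3 → V3 → HQ: 16+3+20+22+29+22 = 112
HQ → E2 → Z3 → V3 → U4 → R3 → HQ: 16+3+11+9+22+7 = 68
HQ → E2 → Z3 → V3 → R3 → U4 → HQ: 16+3+11+29+22+15 = 96
HQ → E2 → Z3 → R3 → U4 → V3 → HQ: 16+3+18+22+9+22 = 90
HQ → E2 → Z3 → R3 → V3 → U4 → HQ: 16+3+18+29+9+15 = 90
HQ → E2 → U4 → Z3 → V3 → R3 → HQ: 16+17+20+11+29+7 = 100
HQ → E2 → U4 → Z3 → R3 → V3 → HQ: 16+17+20+18+29+22 = 122
HQ → E2 → U4 → V3 → Z3 → R3 → HQ: 16+17+9+11+18+7 = 78
HQ → E2 → U4 → V3 → R3 → Z3 → HQ: 16+17+9+29+18+19 = 108
HQ → E2 → U4 → R3 → Z3 → V3 → HQ: 16+17+22+18+11+22 = 106
HQ → E2 → U4 → R3 → V3 → Z3 → HQ: 16+17+22+29+11+19 = 114
HQ → E2 → V3 → Z3 → U4 → R3 → HQ: 16+14+11+20+22+7 = 90
HQ → E2 → V3 → Z3 → R3 → U4 → HQ: 16+14+11+18+22+15 = 96
… (46 more)
HQ → U4 → V3 → Z3 → E2 → R3 → HQ: 15+9+11+3+15+7 = 60  ← best
The minimum is 60.
One optimal route: HQ → U4 → V3 → Z3 → E2 → R3 → HQ (or its reverse).

Shortest round trip = 60 min.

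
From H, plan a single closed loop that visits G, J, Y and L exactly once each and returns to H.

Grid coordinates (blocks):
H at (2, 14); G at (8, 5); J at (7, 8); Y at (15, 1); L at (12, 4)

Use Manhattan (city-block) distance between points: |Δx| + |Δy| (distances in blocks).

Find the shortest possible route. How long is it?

52 blocks — the shortest possible round trip.

With 4 stops there are 4!/2 = 12 distinct round trips (a route and its reverse cost the same).
H→G→J→Y→L→H: 15+4+15+6+20 = 60
H→G→J→L→Y→H: 15+4+9+6+26 = 60
H→G→Y→J→L→H: 15+11+15+9+20 = 70
H→G→Y→L→J→H: 15+11+6+9+11 = 52
H→G→L→J→Y→H: 15+5+9+15+26 = 70
H→G→L→Y→J→H: 15+5+6+15+11 = 52
H→J→G→Y→L→H: 11+4+11+6+20 = 52
H→J→G→L→Y→H: 11+4+5+6+26 = 52
H→J→Y→G→L→H: 11+15+11+5+20 = 62
H→J→L→G→Y→H: 11+9+5+11+26 = 62
H→Y→G→J→L→H: 26+11+4+9+20 = 70
H→Y→J→G→L→H: 26+15+4+5+20 = 70
The minimum is 52.
One optimal route: H → G → Y → L → J → H (or its reverse).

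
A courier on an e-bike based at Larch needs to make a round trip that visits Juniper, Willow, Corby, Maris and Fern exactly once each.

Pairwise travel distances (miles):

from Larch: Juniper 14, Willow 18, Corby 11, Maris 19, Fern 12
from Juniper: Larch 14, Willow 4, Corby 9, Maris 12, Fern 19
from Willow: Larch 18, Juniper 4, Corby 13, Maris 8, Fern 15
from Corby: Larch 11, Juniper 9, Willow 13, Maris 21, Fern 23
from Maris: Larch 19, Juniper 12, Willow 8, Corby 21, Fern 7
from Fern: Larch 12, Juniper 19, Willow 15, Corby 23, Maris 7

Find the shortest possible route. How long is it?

With 5 stops there are 5!/2 = 60 distinct round trips (a route and its reverse cost the same).
Larch-Juniper-Willow-Corby-Maris-Fern-Larch: 14+4+13+21+7+12 = 71
Larch-Juniper-Willow-Corby-Fern-Maris-Larch: 14+4+13+23+7+19 = 80
Larch-Juniper-Willow-Maris-Corby-Fern-Larch: 14+4+8+21+23+12 = 82
Larch-Juniper-Willow-Maris-Fern-Corby-Larch: 14+4+8+7+23+11 = 67
Larch-Juniper-Willow-Fern-Corby-Maris-Larch: 14+4+15+23+21+19 = 96
Larch-Juniper-Willow-Fern-Maris-Corby-Larch: 14+4+15+7+21+11 = 72
Larch-Juniper-Corby-Willow-Maris-Fern-Larch: 14+9+13+8+7+12 = 63
Larch-Juniper-Corby-Willow-Fern-Maris-Larch: 14+9+13+15+7+19 = 77
Larch-Juniper-Corby-Maris-Willow-Fern-Larch: 14+9+21+8+15+12 = 79
Larch-Juniper-Corby-Maris-Fern-Willow-Larch: 14+9+21+7+15+18 = 84
Larch-Juniper-Corby-Fern-Willow-Maris-Larch: 14+9+23+15+8+19 = 88
Larch-Juniper-Corby-Fern-Maris-Willow-Larch: 14+9+23+7+8+18 = 79
Larch-Juniper-Maris-Willow-Corby-Fern-Larch: 14+12+8+13+23+12 = 82
Larch-Juniper-Maris-Willow-Fern-Corby-Larch: 14+12+8+15+23+11 = 83
… (46 more)
Larch-Corby-Juniper-Willow-Maris-Fern-Larch: 11+9+4+8+7+12 = 51  ← best
The minimum is 51.
One optimal route: Larch → Corby → Juniper → Willow → Maris → Fern → Larch (or its reverse).

51 miles — the shortest possible round trip.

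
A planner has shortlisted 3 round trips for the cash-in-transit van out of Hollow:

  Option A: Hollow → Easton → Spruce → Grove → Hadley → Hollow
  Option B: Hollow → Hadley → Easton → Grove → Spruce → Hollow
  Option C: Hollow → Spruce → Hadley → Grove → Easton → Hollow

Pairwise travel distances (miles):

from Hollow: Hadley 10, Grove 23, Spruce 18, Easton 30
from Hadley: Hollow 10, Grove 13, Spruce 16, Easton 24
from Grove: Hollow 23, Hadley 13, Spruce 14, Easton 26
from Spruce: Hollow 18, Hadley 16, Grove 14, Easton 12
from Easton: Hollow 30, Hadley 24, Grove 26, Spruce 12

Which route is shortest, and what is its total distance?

Shortest is Option A, total 79 miles.

Option A: 30 + 12 + 14 + 13 + 10 = 79
Option B: 10 + 24 + 26 + 14 + 18 = 92
Option C: 18 + 16 + 13 + 26 + 30 = 103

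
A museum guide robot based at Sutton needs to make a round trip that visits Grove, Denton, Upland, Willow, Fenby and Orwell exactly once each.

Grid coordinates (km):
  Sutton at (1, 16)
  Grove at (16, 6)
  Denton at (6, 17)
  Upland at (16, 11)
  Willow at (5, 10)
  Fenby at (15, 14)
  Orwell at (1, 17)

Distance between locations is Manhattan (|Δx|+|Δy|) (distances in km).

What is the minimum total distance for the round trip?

52 km — the shortest possible round trip.

With 6 stops there are 6!/2 = 360 distinct round trips (a route and its reverse cost the same).
Sutton - Grove - Denton - Upland - Willow - Fenby - Orwell - Sutton: 25+21+16+12+14+17+1 = 106
Sutton - Grove - Denton - Upland - Willow - Orwell - Fenby - Sutton: 25+21+16+12+11+17+16 = 118
Sutton - Grove - Denton - Upland - Fenby - Willow - Orwell - Sutton: 25+21+16+4+14+11+1 = 92
Sutton - Grove - Denton - Upland - Fenby - Orwell - Willow - Sutton: 25+21+16+4+17+11+10 = 104
Sutton - Grove - Denton - Upland - Orwell - Willow - Fenby - Sutton: 25+21+16+21+11+14+16 = 124
Sutton - Grove - Denton - Upland - Orwell - Fenby - Willow - Sutton: 25+21+16+21+17+14+10 = 124
Sutton - Grove - Denton - Willow - Upland - Fenby - Orwell - Sutton: 25+21+8+12+4+17+1 = 88
Sutton - Grove - Denton - Willow - Upland - Orwell - Fenby - Sutton: 25+21+8+12+21+17+16 = 120
… (352 more)
Sutton - Willow - Grove - Upland - Fenby - Denton - Orwell - Sutton: 10+15+5+4+12+5+1 = 52  ← best
The minimum is 52.
One optimal route: Sutton → Willow → Grove → Upland → Fenby → Denton → Orwell → Sutton (or its reverse).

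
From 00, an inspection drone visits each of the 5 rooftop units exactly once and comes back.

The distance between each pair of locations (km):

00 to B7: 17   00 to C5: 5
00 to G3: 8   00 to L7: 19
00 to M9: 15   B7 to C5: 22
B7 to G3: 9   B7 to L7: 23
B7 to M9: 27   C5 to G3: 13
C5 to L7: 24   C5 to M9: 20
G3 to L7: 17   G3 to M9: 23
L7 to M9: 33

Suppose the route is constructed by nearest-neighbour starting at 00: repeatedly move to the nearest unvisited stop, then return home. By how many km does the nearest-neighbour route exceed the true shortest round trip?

From 00: C5=5, G3=8, M9=15, B7=17, L7=19 → choose C5 (5).
From C5: G3=13, M9=20, B7=22, L7=24 → choose G3 (13).
From G3: B7=9, L7=17, M9=23 → choose B7 (9).
From B7: L7=23, M9=27 → choose L7 (23).
From L7: M9=33 → choose M9 (33).
NN route 00 → C5 → G3 → B7 → L7 → M9 → 00 costs 98.
Optimal: 00 → C5 → L7 → G3 → B7 → M9 → 00 costs 97 (by enumerating all 60 distinct tours).
Excess = 98 − 97 = 1.

The nearest-neighbour route is 1 km longer than optimal.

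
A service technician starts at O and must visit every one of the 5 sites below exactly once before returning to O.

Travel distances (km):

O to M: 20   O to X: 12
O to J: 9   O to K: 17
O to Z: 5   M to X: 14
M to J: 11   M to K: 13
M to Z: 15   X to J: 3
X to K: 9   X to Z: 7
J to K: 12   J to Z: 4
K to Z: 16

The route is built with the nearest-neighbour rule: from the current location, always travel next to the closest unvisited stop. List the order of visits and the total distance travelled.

O → [Z:5 / J:9 / X:12 / K:17 / M:20] → Z (5)
Z → [J:4 / X:7 / M:15 / K:16] → J (4)
J → [X:3 / M:11 / K:12] → X (3)
X → [K:9 / M:14] → K (9)
K → [M:13] → M (13)
Return M→O: 20.
Total = 5 + 4 + 3 + 9 + 13 + 20 = 54.

54 km along O → Z → J → X → K → M → O.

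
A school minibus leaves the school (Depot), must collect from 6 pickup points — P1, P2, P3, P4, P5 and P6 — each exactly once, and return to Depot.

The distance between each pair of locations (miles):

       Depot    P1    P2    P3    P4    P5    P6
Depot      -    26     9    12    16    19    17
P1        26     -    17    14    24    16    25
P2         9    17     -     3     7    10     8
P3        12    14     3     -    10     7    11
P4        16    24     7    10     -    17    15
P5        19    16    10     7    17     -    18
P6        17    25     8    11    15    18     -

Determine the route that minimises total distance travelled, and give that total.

91 miles — the shortest possible round trip.

With 6 stops there are 6!/2 = 360 distinct round trips (a route and its reverse cost the same).
Depot - P1 - P2 - P3 - P4 - P5 - P6 - Depot: 26+17+3+10+17+18+17 = 108
Depot - P1 - P2 - P3 - P4 - P6 - P5 - Depot: 26+17+3+10+15+18+19 = 108
Depot - P1 - P2 - P3 - P5 - P4 - P6 - Depot: 26+17+3+7+17+15+17 = 102
Depot - P1 - P2 - P3 - P5 - P6 - P4 - Depot: 26+17+3+7+18+15+16 = 102
Depot - P1 - P2 - P3 - P6 - P4 - P5 - Depot: 26+17+3+11+15+17+19 = 108
Depot - P1 - P2 - P3 - P6 - P5 - P4 - Depot: 26+17+3+11+18+17+16 = 108
Depot - P1 - P2 - P4 - P3 - P5 - P6 - Depot: 26+17+7+10+7+18+17 = 102
Depot - P1 - P2 - P4 - P3 - P6 - P5 - Depot: 26+17+7+10+11+18+19 = 108
… (352 more)
Depot - P1 - P5 - P3 - P2 - P4 - P6 - Depot: 26+16+7+3+7+15+17 = 91  ← best
The minimum is 91.
One optimal route: Depot → P1 → P5 → P3 → P2 → P4 → P6 → Depot (or its reverse).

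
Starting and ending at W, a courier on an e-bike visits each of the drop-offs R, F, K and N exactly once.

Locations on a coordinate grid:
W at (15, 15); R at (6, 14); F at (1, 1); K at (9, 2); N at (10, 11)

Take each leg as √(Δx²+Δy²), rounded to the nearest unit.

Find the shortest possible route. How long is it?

With 4 stops there are 4!/2 = 12 distinct round trips (a route and its reverse cost the same).
W → R → F → K → N → W: 9+14+8+9+6 = 46
W → R → F → N → K → W: 9+14+13+9+14 = 59
W → R → K → F → N → W: 9+12+8+13+6 = 48
W → R → K → N → F → W: 9+12+9+13+20 = 63
W → R → N → F → K → W: 9+5+13+8+14 = 49
W → R → N → K → F → W: 9+5+9+8+20 = 51
W → F → R → K → N → W: 20+14+12+9+6 = 61
W → F → R → N → K → W: 20+14+5+9+14 = 62
W → F → K → R → N → W: 20+8+12+5+6 = 51
W → F → N → R → K → W: 20+13+5+12+14 = 64
W → K → R → F → N → W: 14+12+14+13+6 = 59
W → K → F → R → N → W: 14+8+14+5+6 = 47
The minimum is 46.
One optimal route: W → R → F → K → N → W (or its reverse).

46 — the shortest possible round trip.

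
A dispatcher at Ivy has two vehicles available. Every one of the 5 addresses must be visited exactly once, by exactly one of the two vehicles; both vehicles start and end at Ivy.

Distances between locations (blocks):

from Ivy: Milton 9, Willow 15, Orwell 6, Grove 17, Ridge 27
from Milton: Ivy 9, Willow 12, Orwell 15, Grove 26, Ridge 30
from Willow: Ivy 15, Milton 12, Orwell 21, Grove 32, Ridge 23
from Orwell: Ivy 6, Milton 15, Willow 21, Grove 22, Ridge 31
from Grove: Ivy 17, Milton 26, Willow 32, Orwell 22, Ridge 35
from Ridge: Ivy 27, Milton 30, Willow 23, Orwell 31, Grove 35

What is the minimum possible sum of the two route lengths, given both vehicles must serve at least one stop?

Minimum combined distance: 108 blocks.

Try each way of splitting the stops between the two vehicles (each non-empty) and, for each split, find the best tour for each vehicle:
  {Milton} + {Willow, Orwell, Grove, Ridge}: 18 + 101 = 119
  {Willow} + {Milton, Orwell, Grove, Ridge}: 30 + 102 = 132
  {Milton, Willow} + {Orwell, Grove, Ridge}: 36 + 89 = 125
  {Orwell} + {Milton, Willow, Grove, Ridge}: 12 + 96 = 108
  {Milton, Orwell} + {Willow, Grove, Ridge}: 30 + 90 = 120
  {Willow, Orwell} + {Milton, Grove, Ridge}: 42 + 91 = 133
  … (15 splits in total)
Best: vehicle 1 Ivy → Orwell → Ivy = 12; vehicle 2 Ivy → Milton → Willow → Ridge → Grove → Ivy = 96; combined 108.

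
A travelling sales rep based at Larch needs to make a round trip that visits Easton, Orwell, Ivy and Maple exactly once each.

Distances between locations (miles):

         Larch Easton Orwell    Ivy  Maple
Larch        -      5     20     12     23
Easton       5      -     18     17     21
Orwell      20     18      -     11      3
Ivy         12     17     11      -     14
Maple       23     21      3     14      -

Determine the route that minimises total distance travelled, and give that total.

Shortest round trip = 52 miles.

There are 12 distinct closed tours to check (reversals are equivalent).
Larch-Easton-Orwell-Ivy-Maple-Larch: 5+18+11+14+23 = 71
Larch-Easton-Orwell-Maple-Ivy-Larch: 5+18+3+14+12 = 52
Larch-Easton-Ivy-Orwell-Maple-Larch: 5+17+11+3+23 = 59
Larch-Easton-Ivy-Maple-Orwell-Larch: 5+17+14+3+20 = 59
Larch-Easton-Maple-Orwell-Ivy-Larch: 5+21+3+11+12 = 52
Larch-Easton-Maple-Ivy-Orwell-Larch: 5+21+14+11+20 = 71
Larch-Orwell-Easton-Ivy-Maple-Larch: 20+18+17+14+23 = 92
Larch-Orwell-Easton-Maple-Ivy-Larch: 20+18+21+14+12 = 85
Larch-Orwell-Ivy-Easton-Maple-Larch: 20+11+17+21+23 = 92
Larch-Orwell-Maple-Easton-Ivy-Larch: 20+3+21+17+12 = 73
Larch-Ivy-Easton-Orwell-Maple-Larch: 12+17+18+3+23 = 73
Larch-Ivy-Orwell-Easton-Maple-Larch: 12+11+18+21+23 = 85
The minimum is 52.
One optimal route: Larch → Easton → Orwell → Maple → Ivy → Larch (or its reverse).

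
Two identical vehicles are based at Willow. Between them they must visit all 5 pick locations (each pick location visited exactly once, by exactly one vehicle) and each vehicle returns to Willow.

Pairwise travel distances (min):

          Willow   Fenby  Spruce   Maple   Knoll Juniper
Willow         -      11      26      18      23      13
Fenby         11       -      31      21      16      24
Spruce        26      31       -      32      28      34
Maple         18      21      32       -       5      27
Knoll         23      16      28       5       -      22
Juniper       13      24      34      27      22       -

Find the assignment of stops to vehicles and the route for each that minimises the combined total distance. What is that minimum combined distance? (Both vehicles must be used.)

116 min — the smallest possible combined total.

Check every non-empty split of the stops between the two vehicles; for each half take its own optimal tour:
  {Fenby} + {Spruce, Maple, Knoll, Juniper}: 22 + 98 = 120
  {Spruce} + {Fenby, Maple, Knoll, Juniper}: 52 + 72 = 124
  {Fenby, Spruce} + {Maple, Knoll, Juniper}: 68 + 58 = 126
  {Maple} + {Fenby, Spruce, Knoll, Juniper}: 36 + 102 = 138
  {Fenby, Maple} + {Spruce, Knoll, Juniper}: 50 + 89 = 139
  {Spruce, Maple} + {Fenby, Knoll, Juniper}: 76 + 62 = 138
  … (15 splits in total)
  {Fenby, Spruce, Maple, Knoll} + {Juniper}: 90 + 26 = 116  ← best
Best: vehicle 1 Willow → Fenby → Knoll → Maple → Spruce → Willow = 90; vehicle 2 Willow → Juniper → Willow = 26; combined 116.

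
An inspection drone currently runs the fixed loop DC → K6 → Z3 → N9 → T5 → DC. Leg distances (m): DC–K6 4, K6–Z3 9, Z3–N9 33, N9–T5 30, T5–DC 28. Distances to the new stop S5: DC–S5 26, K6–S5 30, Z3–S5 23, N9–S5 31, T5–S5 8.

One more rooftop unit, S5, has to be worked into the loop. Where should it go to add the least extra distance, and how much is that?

Insertion cost between consecutive stops i–j is d(i,S5) + d(S5,j) − d(i,j):
  between DC and K6: 26 + 30 − 4 = 52
  between K6 and Z3: 30 + 23 − 9 = 44
  between Z3 and N9: 23 + 31 − 33 = 21
  between N9 and T5: 31 + 8 − 30 = 9
  between T5 and DC: 8 + 26 − 28 = 6
Cheapest insertion is between T5 and DC, adding 6.
New total = 104 + 6 = 110.

+6 m — insert S5 between T5 and DC.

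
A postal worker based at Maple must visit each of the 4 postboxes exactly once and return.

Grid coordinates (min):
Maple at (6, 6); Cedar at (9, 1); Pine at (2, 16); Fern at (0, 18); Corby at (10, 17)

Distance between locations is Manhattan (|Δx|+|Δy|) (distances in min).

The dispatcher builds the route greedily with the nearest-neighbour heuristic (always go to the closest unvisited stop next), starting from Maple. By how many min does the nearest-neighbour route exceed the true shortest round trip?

Maple: Cedar=8, Pine=14, Corby=15, Fern=18 ⇒ Cedar
Cedar: Corby=17, Pine=22, Fern=26 ⇒ Corby
Corby: Pine=9, Fern=11 ⇒ Pine
Pine: Fern=4 ⇒ Fern
NN route Maple → Cedar → Corby → Pine → Fern → Maple costs 56.
Optimal: Maple → Cedar → Corby → Fern → Pine → Maple costs 54 (by enumerating all 12 distinct tours).
Excess = 56 − 54 = 2.

2 min longer than the optimal tour.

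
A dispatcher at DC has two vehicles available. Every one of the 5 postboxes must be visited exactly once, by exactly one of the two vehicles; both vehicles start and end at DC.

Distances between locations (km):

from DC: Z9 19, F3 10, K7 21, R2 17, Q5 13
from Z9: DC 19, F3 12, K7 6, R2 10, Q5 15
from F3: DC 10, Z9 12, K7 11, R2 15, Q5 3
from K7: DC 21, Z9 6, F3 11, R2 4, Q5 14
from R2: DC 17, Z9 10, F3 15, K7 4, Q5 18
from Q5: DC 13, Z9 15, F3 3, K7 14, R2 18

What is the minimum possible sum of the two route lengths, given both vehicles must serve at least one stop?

Minimum combined distance: 72 km.

Try each way of splitting the stops between the two vehicles (each non-empty) and, for each split, find the best tour for each vehicle:
  {Z9} + {F3, K7, R2, Q5}: 38 + 48 = 86
  {F3} + {Z9, K7, R2, Q5}: 20 + 55 = 75
  {Z9, F3} + {K7, R2, Q5}: 41 + 48 = 89
  {K7} + {Z9, F3, R2, Q5}: 42 + 55 = 97
  {Z9, K7} + {F3, R2, Q5}: 46 + 48 = 94
  {F3, K7} + {Z9, R2, Q5}: 42 + 55 = 97
  … (15 splits in total)
  {Z9, K7, R2} + {F3, Q5}: 46 + 26 = 72  ← best
Best: vehicle 1 DC → Z9 → K7 → R2 → DC = 46; vehicle 2 DC → F3 → Q5 → DC = 26; combined 72.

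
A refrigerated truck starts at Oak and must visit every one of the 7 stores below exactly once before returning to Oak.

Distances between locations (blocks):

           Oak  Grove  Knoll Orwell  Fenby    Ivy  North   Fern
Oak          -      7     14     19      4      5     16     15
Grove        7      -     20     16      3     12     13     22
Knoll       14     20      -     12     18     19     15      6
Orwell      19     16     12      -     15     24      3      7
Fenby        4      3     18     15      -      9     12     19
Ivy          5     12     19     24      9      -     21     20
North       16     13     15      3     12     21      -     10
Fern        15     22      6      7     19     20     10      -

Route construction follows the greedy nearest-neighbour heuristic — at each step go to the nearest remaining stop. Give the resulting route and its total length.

At Oak the remaining stops are Fenby 4, Ivy 5, Grove 7, Knoll 14, Fern 15, North 16, Orwell 19; go to Fenby.
At Fenby the remaining stops are Grove 3, Ivy 9, North 12, Orwell 15, Knoll 18, Fern 19; go to Grove.
At Grove the remaining stops are Ivy 12, North 13, Orwell 16, Knoll 20, Fern 22; go to Ivy.
At Ivy the remaining stops are Knoll 19, Fern 20, North 21, Orwell 24; go to Knoll.
At Knoll the remaining stops are Fern 6, Orwell 12, North 15; go to Fern.
At Fern the remaining stops are Orwell 7, North 10; go to Orwell.
At Orwell the remaining stops are North 3; go to North.
Return North→Oak: 16.
Total = 4 + 3 + 12 + 19 + 6 + 7 + 3 + 16 = 70.

Nearest-neighbour total = 70 blocks; route Oak → Fenby → Grove → Ivy → Knoll → Fern → Orwell → North → Oak.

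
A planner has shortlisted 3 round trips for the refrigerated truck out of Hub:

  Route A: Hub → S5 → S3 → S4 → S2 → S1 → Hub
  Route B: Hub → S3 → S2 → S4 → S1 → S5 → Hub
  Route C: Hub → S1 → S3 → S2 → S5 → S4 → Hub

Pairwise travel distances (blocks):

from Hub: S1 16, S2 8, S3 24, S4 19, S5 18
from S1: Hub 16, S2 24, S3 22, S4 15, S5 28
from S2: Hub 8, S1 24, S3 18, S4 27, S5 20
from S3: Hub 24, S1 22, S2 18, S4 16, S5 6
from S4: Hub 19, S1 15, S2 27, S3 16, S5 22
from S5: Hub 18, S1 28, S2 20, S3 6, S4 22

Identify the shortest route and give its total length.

107 blocks — Route A is the shortest.

Route A: 18 + 6 + 16 + 27 + 24 + 16 = 107
Route B: 24 + 18 + 27 + 15 + 28 + 18 = 130
Route C: 16 + 22 + 18 + 20 + 22 + 19 = 117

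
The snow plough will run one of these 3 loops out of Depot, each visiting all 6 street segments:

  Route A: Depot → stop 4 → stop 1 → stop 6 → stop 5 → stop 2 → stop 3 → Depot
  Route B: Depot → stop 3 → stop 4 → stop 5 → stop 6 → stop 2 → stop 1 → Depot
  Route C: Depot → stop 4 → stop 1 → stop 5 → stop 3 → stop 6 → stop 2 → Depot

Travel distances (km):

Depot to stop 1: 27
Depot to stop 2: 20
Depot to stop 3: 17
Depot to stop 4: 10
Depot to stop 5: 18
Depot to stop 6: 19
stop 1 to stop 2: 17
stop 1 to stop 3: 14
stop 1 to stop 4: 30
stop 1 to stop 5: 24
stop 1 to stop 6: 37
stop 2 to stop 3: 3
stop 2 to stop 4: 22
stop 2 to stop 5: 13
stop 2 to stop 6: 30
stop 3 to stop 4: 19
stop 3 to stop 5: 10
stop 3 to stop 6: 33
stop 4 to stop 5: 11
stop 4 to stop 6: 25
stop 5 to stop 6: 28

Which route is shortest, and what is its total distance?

Route A: 10 + 30 + 37 + 28 + 13 + 3 + 17 = 138
Route B: 17 + 19 + 11 + 28 + 30 + 17 + 27 = 149
Route C: 10 + 30 + 24 + 10 + 33 + 30 + 20 = 157

138 km — Route A is the shortest.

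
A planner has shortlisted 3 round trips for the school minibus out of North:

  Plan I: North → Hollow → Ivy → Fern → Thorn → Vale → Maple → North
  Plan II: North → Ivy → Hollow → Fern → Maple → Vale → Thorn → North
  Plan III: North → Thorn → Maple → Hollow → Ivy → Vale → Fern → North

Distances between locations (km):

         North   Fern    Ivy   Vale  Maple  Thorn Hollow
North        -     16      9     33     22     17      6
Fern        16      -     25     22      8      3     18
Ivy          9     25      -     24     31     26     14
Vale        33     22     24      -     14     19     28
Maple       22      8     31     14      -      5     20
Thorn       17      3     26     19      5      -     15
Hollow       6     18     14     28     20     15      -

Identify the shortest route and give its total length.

99 km — Plan II is the shortest.

Plan I: 6 + 14 + 25 + 3 + 19 + 14 + 22 = 103
Plan II: 9 + 14 + 18 + 8 + 14 + 19 + 17 = 99
Plan III: 17 + 5 + 20 + 14 + 24 + 22 + 16 = 118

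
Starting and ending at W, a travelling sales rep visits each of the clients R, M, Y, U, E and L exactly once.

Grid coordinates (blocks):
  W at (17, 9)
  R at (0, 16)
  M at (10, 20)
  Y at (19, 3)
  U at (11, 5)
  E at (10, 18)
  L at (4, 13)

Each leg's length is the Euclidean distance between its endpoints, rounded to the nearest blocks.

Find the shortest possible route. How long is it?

Minimum total distance: 54 blocks.

With 6 stops there are 6!/2 = 360 distinct round trips (a route and its reverse cost the same).
W-R-M-Y-U-E-L-W: 18+11+19+8+13+8+14 = 91
W-R-M-Y-U-L-E-W: 18+11+19+8+11+8+11 = 86
W-R-M-Y-E-U-L-W: 18+11+19+17+13+11+14 = 103
W-R-M-Y-E-L-U-W: 18+11+19+17+8+11+7 = 91
W-R-M-Y-L-U-E-W: 18+11+19+18+11+13+11 = 101
W-R-M-Y-L-E-U-W: 18+11+19+18+8+13+7 = 94
W-R-M-U-Y-E-L-W: 18+11+15+8+17+8+14 = 91
W-R-M-U-Y-L-E-W: 18+11+15+8+18+8+11 = 89
… (352 more)
W-Y-U-L-R-M-E-W: 6+8+11+5+11+2+11 = 54  ← best
The minimum is 54.
One optimal route: W → Y → U → L → R → M → E → W (or its reverse).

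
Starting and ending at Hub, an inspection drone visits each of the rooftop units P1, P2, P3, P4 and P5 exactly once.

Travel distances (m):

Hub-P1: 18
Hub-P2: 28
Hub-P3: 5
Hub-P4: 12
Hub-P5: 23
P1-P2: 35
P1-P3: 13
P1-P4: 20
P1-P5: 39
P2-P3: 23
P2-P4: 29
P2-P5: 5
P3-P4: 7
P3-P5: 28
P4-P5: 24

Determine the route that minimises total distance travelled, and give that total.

94 m — the shortest possible round trip.

Hub-P1-P2-P3-P4-P5-Hub: 18+35+23+7+24+23 = 130
Hub-P1-P2-P3-P5-P4-Hub: 18+35+23+28+24+12 = 140
Hub-P1-P2-P4-P3-P5-Hub: 18+35+29+7+28+23 = 140
Hub-P1-P2-P4-P5-P3-Hub: 18+35+29+24+28+5 = 139
Hub-P1-P2-P5-P3-P4-Hub: 18+35+5+28+7+12 = 105
Hub-P1-P2-P5-P4-P3-Hub: 18+35+5+24+7+5 = 94
Hub-P1-P3-P2-P4-P5-Hub: 18+13+23+29+24+23 = 130
Hub-P1-P3-P2-P5-P4-Hub: 18+13+23+5+24+12 = 95
Hub-P1-P3-P4-P2-P5-Hub: 18+13+7+29+5+23 = 95
Hub-P1-P3-P4-P5-P2-Hub: 18+13+7+24+5+28 = 95
Hub-P1-P3-P5-P2-P4-Hub: 18+13+28+5+29+12 = 105
Hub-P1-P3-P5-P4-P2-Hub: 18+13+28+24+29+28 = 140
Hub-P1-P4-P2-P3-P5-Hub: 18+20+29+23+28+23 = 141
Hub-P1-P4-P2-P5-P3-Hub: 18+20+29+5+28+5 = 105
… (46 more)
The minimum is 94.
One optimal route: Hub → P1 → P2 → P5 → P4 → P3 → Hub (or its reverse).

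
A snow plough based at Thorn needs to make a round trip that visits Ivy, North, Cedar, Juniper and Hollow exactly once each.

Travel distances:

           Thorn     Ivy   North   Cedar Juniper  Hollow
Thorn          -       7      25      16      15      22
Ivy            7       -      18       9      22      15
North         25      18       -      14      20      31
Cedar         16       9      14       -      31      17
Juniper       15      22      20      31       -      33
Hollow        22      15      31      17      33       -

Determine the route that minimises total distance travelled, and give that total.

There are 60 distinct closed tours to check (reversals are equivalent).
Thorn→Ivy→North→Cedar→Juniper→Hollow→Thorn: 7+18+14+31+33+22 = 125
Thorn→Ivy→North→Cedar→Hollow→Juniper→Thorn: 7+18+14+17+33+15 = 104
Thorn→Ivy→North→Juniper→Cedar→Hollow→Thorn: 7+18+20+31+17+22 = 115
Thorn→Ivy→North→Juniper→Hollow→Cedar→Thorn: 7+18+20+33+17+16 = 111
Thorn→Ivy→North→Hollow→Cedar→Juniper→Thorn: 7+18+31+17+31+15 = 119
Thorn→Ivy→North→Hollow→Juniper→Cedar→Thorn: 7+18+31+33+31+16 = 136
Thorn→Ivy→Cedar→North→Juniper→Hollow→Thorn: 7+9+14+20+33+22 = 105
Thorn→Ivy→Cedar→North→Hollow→Juniper→Thorn: 7+9+14+31+33+15 = 109
Thorn→Ivy→Cedar→Juniper→North→Hollow→Thorn: 7+9+31+20+31+22 = 120
Thorn→Ivy→Cedar→Juniper→Hollow→North→Thorn: 7+9+31+33+31+25 = 136
Thorn→Ivy→Cedar→Hollow→North→Juniper→Thorn: 7+9+17+31+20+15 = 99
Thorn→Ivy→Cedar→Hollow→Juniper→North→Thorn: 7+9+17+33+20+25 = 111
Thorn→Ivy→Juniper→North→Cedar→Hollow→Thorn: 7+22+20+14+17+22 = 102
Thorn→Ivy→Juniper→North→Hollow→Cedar→Thorn: 7+22+20+31+17+16 = 113
… (46 more)
Thorn→Ivy→Hollow→Cedar→North→Juniper→Thorn: 7+15+17+14+20+15 = 88  ← best
The minimum is 88.
One optimal route: Thorn → Ivy → Hollow → Cedar → North → Juniper → Thorn (or its reverse).

88 — the shortest possible round trip.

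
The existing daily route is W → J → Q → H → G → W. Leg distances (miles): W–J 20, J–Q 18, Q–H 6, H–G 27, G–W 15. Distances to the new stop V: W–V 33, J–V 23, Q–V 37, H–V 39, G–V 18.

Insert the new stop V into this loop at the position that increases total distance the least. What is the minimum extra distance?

Adding 30 miles by placing V on the H–G leg.

Insertion cost between consecutive stops i–j is d(i,V) + d(V,j) − d(i,j):
  between W and J: 33 + 23 − 20 = 36
  between J and Q: 23 + 37 − 18 = 42
  between Q and H: 37 + 39 − 6 = 70
  between H and G: 39 + 18 − 27 = 30
  between G and W: 18 + 33 − 15 = 36
Cheapest insertion is between H and G, adding 30.
New total = 86 + 30 = 116.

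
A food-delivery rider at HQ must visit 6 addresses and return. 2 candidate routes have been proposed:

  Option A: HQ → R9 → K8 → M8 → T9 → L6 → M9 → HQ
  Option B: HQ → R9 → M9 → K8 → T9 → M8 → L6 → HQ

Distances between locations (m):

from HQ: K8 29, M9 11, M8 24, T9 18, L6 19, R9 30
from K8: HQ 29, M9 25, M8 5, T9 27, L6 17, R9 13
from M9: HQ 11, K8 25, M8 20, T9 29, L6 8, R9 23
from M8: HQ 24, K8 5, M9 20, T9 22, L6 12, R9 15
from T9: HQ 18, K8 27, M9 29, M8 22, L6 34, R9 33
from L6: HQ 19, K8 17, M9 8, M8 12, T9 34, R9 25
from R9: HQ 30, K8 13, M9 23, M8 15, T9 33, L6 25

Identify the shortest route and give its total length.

Option A: 30 + 13 + 5 + 22 + 34 + 8 + 11 = 123
Option B: 30 + 23 + 25 + 27 + 22 + 12 + 19 = 158

123 m — Option A is the shortest.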